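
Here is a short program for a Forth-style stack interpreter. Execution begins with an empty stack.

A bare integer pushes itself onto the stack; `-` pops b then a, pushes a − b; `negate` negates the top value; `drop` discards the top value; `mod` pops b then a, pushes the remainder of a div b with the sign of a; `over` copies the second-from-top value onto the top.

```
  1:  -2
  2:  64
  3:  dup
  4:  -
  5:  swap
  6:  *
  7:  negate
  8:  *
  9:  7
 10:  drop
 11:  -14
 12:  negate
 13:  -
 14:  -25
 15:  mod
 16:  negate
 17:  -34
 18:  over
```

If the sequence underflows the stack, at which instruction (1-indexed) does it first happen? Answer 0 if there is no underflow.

-2     -> [-2]
64     -> [-2, 64]
dup    -> [-2, 64, 64]
-      -> [-2, 0]
swap   -> [0, -2]
*      -> [0]
negate -> [0]
*  — needs 2 operands, stack has 1 → underflow

8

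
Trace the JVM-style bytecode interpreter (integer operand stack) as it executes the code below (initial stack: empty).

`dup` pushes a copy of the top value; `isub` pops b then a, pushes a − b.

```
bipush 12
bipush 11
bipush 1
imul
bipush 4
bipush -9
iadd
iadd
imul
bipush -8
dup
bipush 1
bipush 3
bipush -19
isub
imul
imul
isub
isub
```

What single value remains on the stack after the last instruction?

-96

bipush 12   [12]
bipush 11   [12, 11]
bipush 1    [12, 11, 1]
imul        [12, 11]
bipush 4    [12, 11, 4]
bipush -9   [12, 11, 4, -9]
iadd        [12, 11, -5]
iadd        [12, 6]
imul        [72]
bipush -8   [72, -8]
dup         [72, -8, -8]
bipush 1    [72, -8, -8, 1]
bipush 3    [72, -8, -8, 1, 3]
bipush -19  [72, -8, -8, 1, 3, -19]
isub        [72, -8, -8, 1, 22]
imul        [72, -8, -8, 22]
imul        [72, -8, -176]
isub        [72, 168]
isub        [-96]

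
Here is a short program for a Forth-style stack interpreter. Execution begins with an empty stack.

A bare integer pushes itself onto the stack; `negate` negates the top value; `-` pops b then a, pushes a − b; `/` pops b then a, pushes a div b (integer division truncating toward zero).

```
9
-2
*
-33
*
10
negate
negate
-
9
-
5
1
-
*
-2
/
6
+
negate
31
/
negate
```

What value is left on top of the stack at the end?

9      -> 9
-2     -> 9 -2
*      -> -18
-33    -> -18 -33
*      -> 594
10     -> 594 10
negate -> 594 -10
negate -> 594 10
-      -> 584
9      -> 584 9
-      -> 575
5      -> 575 5
1      -> 575 5 1
-      -> 575 4
*      -> 2300
-2     -> 2300 -2
/      -> -1150
6      -> -1150 6
+      -> -1144
negate -> 1144
31     -> 1144 31
/      -> 36
negate -> -36

-36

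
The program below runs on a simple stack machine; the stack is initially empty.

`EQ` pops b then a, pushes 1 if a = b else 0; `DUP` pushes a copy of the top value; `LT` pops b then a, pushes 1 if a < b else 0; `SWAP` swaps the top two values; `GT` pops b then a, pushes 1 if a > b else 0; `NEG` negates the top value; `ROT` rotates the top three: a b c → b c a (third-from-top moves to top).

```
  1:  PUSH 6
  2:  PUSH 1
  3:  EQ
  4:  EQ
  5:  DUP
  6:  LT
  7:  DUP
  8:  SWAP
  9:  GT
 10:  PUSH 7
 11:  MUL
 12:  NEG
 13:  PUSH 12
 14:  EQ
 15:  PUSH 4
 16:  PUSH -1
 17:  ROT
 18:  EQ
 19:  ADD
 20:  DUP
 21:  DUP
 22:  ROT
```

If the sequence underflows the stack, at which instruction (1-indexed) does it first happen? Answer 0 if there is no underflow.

4

PUSH 6  [6]
PUSH 1  [6, 1]
EQ      [0]
EQ  — needs 2 operands, stack has 1 → underflow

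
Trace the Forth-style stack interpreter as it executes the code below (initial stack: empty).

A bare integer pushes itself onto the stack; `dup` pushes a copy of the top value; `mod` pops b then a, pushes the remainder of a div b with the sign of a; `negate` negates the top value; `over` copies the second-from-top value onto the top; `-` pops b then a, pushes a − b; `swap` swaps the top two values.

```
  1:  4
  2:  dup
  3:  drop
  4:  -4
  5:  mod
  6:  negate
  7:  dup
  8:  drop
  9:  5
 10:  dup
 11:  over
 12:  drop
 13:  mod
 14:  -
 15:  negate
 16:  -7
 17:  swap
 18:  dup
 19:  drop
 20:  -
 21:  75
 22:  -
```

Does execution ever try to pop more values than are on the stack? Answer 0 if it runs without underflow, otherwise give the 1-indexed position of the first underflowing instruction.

0

4      → [4]
dup    → [4, 4]
drop   → [4]
-4     → [4, -4]
mod    → [0]
negate → [0]
dup    → [0, 0]
drop   → [0]
5      → [0, 5]
dup    → [0, 5, 5]
over   → [0, 5, 5, 5]
drop   → [0, 5, 5]
mod    → [0, 0]
-      → [0]
negate → [0]
-7     → [0, -7]
swap   → [-7, 0]
dup    → [-7, 0, 0]
drop   → [-7, 0]
-      → [-7]
75     → [-7, 75]
-      → [-82]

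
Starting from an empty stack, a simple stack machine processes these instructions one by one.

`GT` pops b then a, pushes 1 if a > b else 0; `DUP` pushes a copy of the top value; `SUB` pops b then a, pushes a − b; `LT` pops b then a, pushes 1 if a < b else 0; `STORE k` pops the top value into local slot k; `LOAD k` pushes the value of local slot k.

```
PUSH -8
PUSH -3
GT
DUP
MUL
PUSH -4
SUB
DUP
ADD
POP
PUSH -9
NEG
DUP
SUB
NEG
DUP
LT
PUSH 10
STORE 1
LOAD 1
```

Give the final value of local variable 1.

PUSH -8 → -8
PUSH -3 → -8 -3
GT      → 0
DUP     → 0 0
MUL     → 0
PUSH -4 → 0 -4
SUB     → 4
DUP     → 4 4
ADD     → 8
POP     → (empty)
PUSH -9 → -9
NEG     → 9
DUP     → 9 9
SUB     → 0
NEG     → 0
DUP     → 0 0
LT      → 0
PUSH 10 → 0 10
STORE 1 → 0
LOAD 1  → 0 10

10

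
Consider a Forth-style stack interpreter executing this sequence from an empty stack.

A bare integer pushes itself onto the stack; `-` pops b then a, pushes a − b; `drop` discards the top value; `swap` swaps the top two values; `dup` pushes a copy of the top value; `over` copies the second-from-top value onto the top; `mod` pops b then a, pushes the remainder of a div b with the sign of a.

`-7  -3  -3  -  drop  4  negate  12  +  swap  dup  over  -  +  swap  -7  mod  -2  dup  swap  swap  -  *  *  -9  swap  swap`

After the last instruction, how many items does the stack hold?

2

-7     : [-7]
-3     : [-7, -3]
-3     : [-7, -3, -3]
-      : [-7, 0]
drop   : [-7]
4      : [-7, 4]
negate : [-7, -4]
12     : [-7, -4, 12]
+      : [-7, 8]
swap   : [8, -7]
dup    : [8, -7, -7]
over   : [8, -7, -7, -7]
-      : [8, -7, 0]
+      : [8, -7]
swap   : [-7, 8]
-7     : [-7, 8, -7]
mod    : [-7, 1]
-2     : [-7, 1, -2]
dup    : [-7, 1, -2, -2]
swap   : [-7, 1, -2, -2]
swap   : [-7, 1, -2, -2]
-      : [-7, 1, 0]
*      : [-7, 0]
*      : [0]
-9     : [0, -9]
swap   : [-9, 0]
swap   : [0, -9]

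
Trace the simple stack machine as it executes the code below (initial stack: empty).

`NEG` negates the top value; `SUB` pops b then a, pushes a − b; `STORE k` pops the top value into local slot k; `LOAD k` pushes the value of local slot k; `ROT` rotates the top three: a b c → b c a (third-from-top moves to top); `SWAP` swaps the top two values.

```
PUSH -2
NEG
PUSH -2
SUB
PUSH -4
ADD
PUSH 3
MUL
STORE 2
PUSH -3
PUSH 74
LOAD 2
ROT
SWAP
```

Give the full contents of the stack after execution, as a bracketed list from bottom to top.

PUSH -2 → [-2]
NEG     → [2]
PUSH -2 → [2, -2]
SUB     → [4]
PUSH -4 → [4, -4]
ADD     → [0]
PUSH 3  → [0, 3]
MUL     → [0]
STORE 2 → []
PUSH -3 → [-3]
PUSH 74 → [-3, 74]
LOAD 2  → [-3, 74, 0]
ROT     → [74, 0, -3]
SWAP    → [74, -3, 0]

[74, -3, 0]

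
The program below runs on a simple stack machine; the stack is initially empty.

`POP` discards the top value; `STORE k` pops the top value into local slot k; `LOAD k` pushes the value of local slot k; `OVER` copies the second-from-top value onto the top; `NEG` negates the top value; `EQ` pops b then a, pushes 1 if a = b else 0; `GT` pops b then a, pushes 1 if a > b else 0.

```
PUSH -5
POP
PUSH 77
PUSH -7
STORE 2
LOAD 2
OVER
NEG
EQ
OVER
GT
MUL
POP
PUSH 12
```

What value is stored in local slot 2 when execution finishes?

PUSH -5 : [-5]
POP     : []
PUSH 77 : [77]
PUSH -7 : [77, -7]
STORE 2 : [77]
LOAD 2  : [77, -7]
OVER    : [77, -7, 77]
NEG     : [77, -7, -77]
EQ      : [77, 0]
OVER    : [77, 0, 77]
GT      : [77, 0]
MUL     : [0]
POP     : []
PUSH 12 : [12]

-7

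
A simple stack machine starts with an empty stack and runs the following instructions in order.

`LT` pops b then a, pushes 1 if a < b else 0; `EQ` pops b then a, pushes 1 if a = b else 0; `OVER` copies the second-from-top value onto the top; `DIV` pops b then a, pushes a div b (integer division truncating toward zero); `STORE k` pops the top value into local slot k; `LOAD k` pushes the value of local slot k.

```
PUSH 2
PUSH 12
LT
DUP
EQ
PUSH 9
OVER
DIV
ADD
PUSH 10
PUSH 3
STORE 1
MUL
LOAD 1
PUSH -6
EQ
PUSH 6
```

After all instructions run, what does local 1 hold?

3

PUSH 2  -> [2]
PUSH 12 -> [2, 12]
LT      -> [1]
DUP     -> [1, 1]
EQ      -> [1]
PUSH 9  -> [1, 9]
OVER    -> [1, 9, 1]
DIV     -> [1, 9]
ADD     -> [10]
PUSH 10 -> [10, 10]
PUSH 3  -> [10, 10, 3]
STORE 1 -> [10, 10]
MUL     -> [100]
LOAD 1  -> [100, 3]
PUSH -6 -> [100, 3, -6]
EQ      -> [100, 0]
PUSH 6  -> [100, 0, 6]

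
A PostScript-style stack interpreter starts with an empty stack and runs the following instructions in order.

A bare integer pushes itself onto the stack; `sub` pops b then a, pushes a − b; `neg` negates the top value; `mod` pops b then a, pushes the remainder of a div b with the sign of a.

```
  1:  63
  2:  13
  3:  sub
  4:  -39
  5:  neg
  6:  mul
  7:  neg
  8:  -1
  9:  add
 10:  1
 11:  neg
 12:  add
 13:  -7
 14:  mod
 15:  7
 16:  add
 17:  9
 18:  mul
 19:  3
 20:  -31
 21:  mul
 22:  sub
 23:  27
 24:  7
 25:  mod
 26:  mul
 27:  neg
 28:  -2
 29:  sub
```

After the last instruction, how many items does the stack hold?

1

63  : [63]
13  : [63, 13]
sub : [50]
-39 : [50, -39]
neg : [50, 39]
mul : [1950]
neg : [-1950]
-1  : [-1950, -1]
add : [-1951]
1   : [-1951, 1]
neg : [-1951, -1]
add : [-1952]
-7  : [-1952, -7]
mod : [-6]
7   : [-6, 7]
add : [1]
9   : [1, 9]
mul : [9]
3   : [9, 3]
-31 : [9, 3, -31]
mul : [9, -93]
sub : [102]
27  : [102, 27]
7   : [102, 27, 7]
mod : [102, 6]
mul : [612]
neg : [-612]
-2  : [-612, -2]
sub : [-610]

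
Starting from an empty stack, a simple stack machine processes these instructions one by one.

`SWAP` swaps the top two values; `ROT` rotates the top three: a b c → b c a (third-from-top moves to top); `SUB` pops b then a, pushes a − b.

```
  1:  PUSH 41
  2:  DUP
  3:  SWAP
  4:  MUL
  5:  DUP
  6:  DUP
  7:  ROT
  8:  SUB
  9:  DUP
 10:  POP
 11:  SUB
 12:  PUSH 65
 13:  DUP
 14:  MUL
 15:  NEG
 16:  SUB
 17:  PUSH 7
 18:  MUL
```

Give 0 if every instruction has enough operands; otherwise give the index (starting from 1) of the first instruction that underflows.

0

PUSH 41  [41]
DUP      [41, 41]
SWAP     [41, 41]
MUL      [1681]
DUP      [1681, 1681]
DUP      [1681, 1681, 1681]
ROT      [1681, 1681, 1681]
SUB      [1681, 0]
DUP      [1681, 0, 0]
POP      [1681, 0]
SUB      [1681]
PUSH 65  [1681, 65]
DUP      [1681, 65, 65]
MUL      [1681, 4225]
NEG      [1681, -4225]
SUB      [5906]
PUSH 7   [5906, 7]
MUL      [41342]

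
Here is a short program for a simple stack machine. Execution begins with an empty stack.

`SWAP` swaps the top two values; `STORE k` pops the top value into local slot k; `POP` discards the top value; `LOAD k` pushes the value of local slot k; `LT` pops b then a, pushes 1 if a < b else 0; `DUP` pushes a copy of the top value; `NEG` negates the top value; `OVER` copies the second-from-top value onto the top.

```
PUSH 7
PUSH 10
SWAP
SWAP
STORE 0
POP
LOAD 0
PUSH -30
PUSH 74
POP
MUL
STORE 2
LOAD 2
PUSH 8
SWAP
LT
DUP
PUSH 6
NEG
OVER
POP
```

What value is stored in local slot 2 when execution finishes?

PUSH 7   : [7]
PUSH 10  : [7, 10]
SWAP     : [10, 7]
SWAP     : [7, 10]
STORE 0  : [7]
POP      : []
LOAD 0   : [10]
PUSH -30 : [10, -30]
PUSH 74  : [10, -30, 74]
POP      : [10, -30]
MUL      : [-300]
STORE 2  : []
LOAD 2   : [-300]
PUSH 8   : [-300, 8]
SWAP     : [8, -300]
LT       : [0]
DUP      : [0, 0]
PUSH 6   : [0, 0, 6]
NEG      : [0, 0, -6]
OVER     : [0, 0, -6, 0]
POP      : [0, 0, -6]

-300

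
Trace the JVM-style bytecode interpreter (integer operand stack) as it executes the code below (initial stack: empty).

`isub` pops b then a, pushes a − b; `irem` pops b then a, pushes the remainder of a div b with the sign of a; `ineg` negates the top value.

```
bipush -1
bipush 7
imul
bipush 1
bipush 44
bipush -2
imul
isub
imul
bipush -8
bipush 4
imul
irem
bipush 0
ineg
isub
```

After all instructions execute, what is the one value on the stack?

-15

bipush -1 → [-1]
bipush 7  → [-1, 7]
imul      → [-7]
bipush 1  → [-7, 1]
bipush 44 → [-7, 1, 44]
bipush -2 → [-7, 1, 44, -2]
imul      → [-7, 1, -88]
isub      → [-7, 89]
imul      → [-623]
bipush -8 → [-623, -8]
bipush 4  → [-623, -8, 4]
imul      → [-623, -32]
irem      → [-15]
bipush 0  → [-15, 0]
ineg      → [-15, 0]
isub      → [-15]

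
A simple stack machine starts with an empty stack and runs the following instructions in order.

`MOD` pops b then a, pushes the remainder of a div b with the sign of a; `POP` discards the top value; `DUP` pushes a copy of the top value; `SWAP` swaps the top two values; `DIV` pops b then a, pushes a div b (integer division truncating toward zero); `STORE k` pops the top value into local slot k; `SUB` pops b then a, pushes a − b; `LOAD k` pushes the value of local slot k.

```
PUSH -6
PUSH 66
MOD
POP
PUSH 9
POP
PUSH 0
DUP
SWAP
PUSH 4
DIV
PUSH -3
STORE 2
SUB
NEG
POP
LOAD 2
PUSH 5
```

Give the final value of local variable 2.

-3

PUSH -6 : [-6]
PUSH 66 : [-6, 66]
MOD     : [-6]
POP     : []
PUSH 9  : [9]
POP     : []
PUSH 0  : [0]
DUP     : [0, 0]
SWAP    : [0, 0]
PUSH 4  : [0, 0, 4]
DIV     : [0, 0]
PUSH -3 : [0, 0, -3]
STORE 2 : [0, 0]
SUB     : [0]
NEG     : [0]
POP     : []
LOAD 2  : [-3]
PUSH 5  : [-3, 5]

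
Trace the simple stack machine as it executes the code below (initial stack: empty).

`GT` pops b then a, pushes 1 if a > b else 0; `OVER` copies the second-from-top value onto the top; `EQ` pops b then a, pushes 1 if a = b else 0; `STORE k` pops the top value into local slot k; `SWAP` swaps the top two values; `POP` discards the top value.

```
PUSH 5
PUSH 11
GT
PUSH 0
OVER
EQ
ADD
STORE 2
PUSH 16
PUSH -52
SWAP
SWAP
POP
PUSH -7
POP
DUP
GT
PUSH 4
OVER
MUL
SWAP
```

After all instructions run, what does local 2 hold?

1

PUSH 5    5
PUSH 11   5 11
GT        0
PUSH 0    0 0
OVER      0 0 0
EQ        0 1
ADD       1
STORE 2   (empty)
PUSH 16   16
PUSH -52  16 -52
SWAP      -52 16
SWAP      16 -52
POP       16
PUSH -7   16 -7
POP       16
DUP       16 16
GT        0
PUSH 4    0 4
OVER      0 4 0
MUL       0 0
SWAP      0 0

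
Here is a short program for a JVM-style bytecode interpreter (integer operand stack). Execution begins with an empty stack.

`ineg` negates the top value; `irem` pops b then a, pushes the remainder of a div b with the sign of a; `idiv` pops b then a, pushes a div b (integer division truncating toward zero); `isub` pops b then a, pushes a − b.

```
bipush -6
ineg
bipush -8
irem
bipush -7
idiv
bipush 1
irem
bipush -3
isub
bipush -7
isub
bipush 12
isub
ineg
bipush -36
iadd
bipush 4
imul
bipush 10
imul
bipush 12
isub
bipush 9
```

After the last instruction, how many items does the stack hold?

2

bipush -6   -6
ineg        6
bipush -8   6 -8
irem        6
bipush -7   6 -7
idiv        0
bipush 1    0 1
irem        0
bipush -3   0 -3
isub        3
bipush -7   3 -7
isub        10
bipush 12   10 12
isub        -2
ineg        2
bipush -36  2 -36
iadd        -34
bipush 4    -34 4
imul        -136
bipush 10   -136 10
imul        -1360
bipush 12   -1360 12
isub        -1372
bipush 9    -1372 9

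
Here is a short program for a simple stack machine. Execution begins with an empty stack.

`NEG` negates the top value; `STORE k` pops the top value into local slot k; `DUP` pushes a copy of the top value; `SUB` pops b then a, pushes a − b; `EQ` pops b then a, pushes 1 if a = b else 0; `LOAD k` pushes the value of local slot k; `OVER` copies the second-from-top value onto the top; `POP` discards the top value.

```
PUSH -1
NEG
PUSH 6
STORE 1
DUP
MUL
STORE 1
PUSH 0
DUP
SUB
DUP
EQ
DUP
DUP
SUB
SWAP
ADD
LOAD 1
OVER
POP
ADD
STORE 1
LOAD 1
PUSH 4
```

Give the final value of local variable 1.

2

PUSH -1 -> [-1]
NEG     -> [1]
PUSH 6  -> [1, 6]
STORE 1 -> [1]
DUP     -> [1, 1]
MUL     -> [1]
STORE 1 -> []
PUSH 0  -> [0]
DUP     -> [0, 0]
SUB     -> [0]
DUP     -> [0, 0]
EQ      -> [1]
DUP     -> [1, 1]
DUP     -> [1, 1, 1]
SUB     -> [1, 0]
SWAP    -> [0, 1]
ADD     -> [1]
LOAD 1  -> [1, 1]
OVER    -> [1, 1, 1]
POP     -> [1, 1]
ADD     -> [2]
STORE 1 -> []
LOAD 1  -> [2]
PUSH 4  -> [2, 4]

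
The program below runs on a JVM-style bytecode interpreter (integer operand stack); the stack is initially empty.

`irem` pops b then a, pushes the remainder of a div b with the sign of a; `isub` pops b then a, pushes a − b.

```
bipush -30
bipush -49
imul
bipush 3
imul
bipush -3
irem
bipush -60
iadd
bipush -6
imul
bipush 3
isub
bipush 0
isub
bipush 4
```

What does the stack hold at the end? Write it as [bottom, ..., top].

[357, 4]

bipush -30 : [-30]
bipush -49 : [-30, -49]
imul       : [1470]
bipush 3   : [1470, 3]
imul       : [4410]
bipush -3  : [4410, -3]
irem       : [0]
bipush -60 : [0, -60]
iadd       : [-60]
bipush -6  : [-60, -6]
imul       : [360]
bipush 3   : [360, 3]
isub       : [357]
bipush 0   : [357, 0]
isub       : [357]
bipush 4   : [357, 4]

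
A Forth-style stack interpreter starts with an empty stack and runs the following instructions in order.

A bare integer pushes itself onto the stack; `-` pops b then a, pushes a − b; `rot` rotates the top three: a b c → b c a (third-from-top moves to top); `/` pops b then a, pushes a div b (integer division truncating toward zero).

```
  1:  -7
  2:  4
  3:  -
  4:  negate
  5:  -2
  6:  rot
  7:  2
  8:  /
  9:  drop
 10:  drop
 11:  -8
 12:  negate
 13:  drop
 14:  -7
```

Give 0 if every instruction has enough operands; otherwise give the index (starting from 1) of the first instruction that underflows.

-7     → -7
4      → -7 4
-      → -11
negate → 11
-2     → 11 -2
rot  — needs 3 operands, stack has 2 → underflow

6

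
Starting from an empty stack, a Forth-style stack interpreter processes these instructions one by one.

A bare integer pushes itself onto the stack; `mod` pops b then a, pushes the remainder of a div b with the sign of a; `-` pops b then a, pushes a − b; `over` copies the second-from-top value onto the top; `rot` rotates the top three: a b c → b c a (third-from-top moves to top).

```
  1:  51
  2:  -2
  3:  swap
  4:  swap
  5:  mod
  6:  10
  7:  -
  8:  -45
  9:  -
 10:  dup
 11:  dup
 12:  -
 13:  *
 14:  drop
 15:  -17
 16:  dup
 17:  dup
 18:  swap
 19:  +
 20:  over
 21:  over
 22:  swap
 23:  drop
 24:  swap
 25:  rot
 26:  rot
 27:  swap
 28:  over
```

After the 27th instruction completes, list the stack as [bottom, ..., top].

[-34, -34, -17]

51   -> [51]
-2   -> [51, -2]
swap -> [-2, 51]
swap -> [51, -2]
mod  -> [1]
10   -> [1, 10]
-    -> [-9]
-45  -> [-9, -45]
-    -> [36]
dup  -> [36, 36]
dup  -> [36, 36, 36]
-    -> [36, 0]
*    -> [0]
drop -> []
-17  -> [-17]
dup  -> [-17, -17]
dup  -> [-17, -17, -17]
swap -> [-17, -17, -17]
+    -> [-17, -34]
over -> [-17, -34, -17]
over -> [-17, -34, -17, -34]
swap -> [-17, -34, -34, -17]
drop -> [-17, -34, -34]
swap -> [-17, -34, -34]
rot  -> [-34, -34, -17]
rot  -> [-34, -17, -34]
swap -> [-34, -34, -17]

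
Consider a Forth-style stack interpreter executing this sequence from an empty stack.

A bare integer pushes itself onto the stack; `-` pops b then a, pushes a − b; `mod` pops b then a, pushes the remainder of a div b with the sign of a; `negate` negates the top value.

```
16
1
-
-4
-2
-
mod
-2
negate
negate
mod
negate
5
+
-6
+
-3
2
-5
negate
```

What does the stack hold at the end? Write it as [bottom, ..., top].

[-2, -3, 2, 5]

16      16
1       16 1
-       15
-4      15 -4
-2      15 -4 -2
-       15 -2
mod     1
-2      1 -2
negate  1 2
negate  1 -2
mod     1
negate  -1
5       -1 5
+       4
-6      4 -6
+       -2
-3      -2 -3
2       -2 -3 2
-5      -2 -3 2 -5
negate  -2 -3 2 5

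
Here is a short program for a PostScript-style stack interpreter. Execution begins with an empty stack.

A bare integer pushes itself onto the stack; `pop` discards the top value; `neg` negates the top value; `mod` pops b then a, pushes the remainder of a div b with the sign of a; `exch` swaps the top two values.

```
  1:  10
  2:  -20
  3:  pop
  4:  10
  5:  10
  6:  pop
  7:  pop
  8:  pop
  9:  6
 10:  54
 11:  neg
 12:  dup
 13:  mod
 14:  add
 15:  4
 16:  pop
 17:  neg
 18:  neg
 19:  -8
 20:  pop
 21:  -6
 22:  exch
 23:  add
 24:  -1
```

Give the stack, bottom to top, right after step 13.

10  -> 10
-20 -> 10 -20
pop -> 10
10  -> 10 10
10  -> 10 10 10
pop -> 10 10
pop -> 10
pop -> (empty)
6   -> 6
54  -> 6 54
neg -> 6 -54
dup -> 6 -54 -54
mod -> 6 0

[6, 0]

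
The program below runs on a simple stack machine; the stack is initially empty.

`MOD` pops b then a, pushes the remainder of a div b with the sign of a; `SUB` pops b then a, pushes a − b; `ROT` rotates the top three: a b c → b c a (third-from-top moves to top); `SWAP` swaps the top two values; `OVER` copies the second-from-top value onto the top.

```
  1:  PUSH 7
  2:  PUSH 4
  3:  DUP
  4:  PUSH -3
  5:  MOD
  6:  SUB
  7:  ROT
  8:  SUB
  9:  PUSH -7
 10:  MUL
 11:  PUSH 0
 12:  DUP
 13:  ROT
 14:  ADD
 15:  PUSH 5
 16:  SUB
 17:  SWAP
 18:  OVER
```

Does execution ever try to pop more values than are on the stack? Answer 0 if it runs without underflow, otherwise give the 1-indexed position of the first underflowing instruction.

7

PUSH 7  : [7]
PUSH 4  : [7, 4]
DUP     : [7, 4, 4]
PUSH -3 : [7, 4, 4, -3]
MOD     : [7, 4, 1]
SUB     : [7, 3]
ROT  — needs 3 operands, stack has 2 → underflow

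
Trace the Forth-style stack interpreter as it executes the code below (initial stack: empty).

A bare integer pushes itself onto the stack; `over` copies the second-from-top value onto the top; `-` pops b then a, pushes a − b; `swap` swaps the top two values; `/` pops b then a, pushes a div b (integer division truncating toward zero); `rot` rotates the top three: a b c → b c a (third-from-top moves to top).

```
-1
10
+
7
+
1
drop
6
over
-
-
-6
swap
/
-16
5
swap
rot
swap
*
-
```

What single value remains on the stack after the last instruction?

-1   : [-1]
10   : [-1, 10]
+    : [9]
7    : [9, 7]
+    : [16]
1    : [16, 1]
drop : [16]
6    : [16, 6]
over : [16, 6, 16]
-    : [16, -10]
-    : [26]
-6   : [26, -6]
swap : [-6, 26]
/    : [0]
-16  : [0, -16]
5    : [0, -16, 5]
swap : [0, 5, -16]
rot  : [5, -16, 0]
swap : [5, 0, -16]
*    : [5, 0]
-    : [5]

5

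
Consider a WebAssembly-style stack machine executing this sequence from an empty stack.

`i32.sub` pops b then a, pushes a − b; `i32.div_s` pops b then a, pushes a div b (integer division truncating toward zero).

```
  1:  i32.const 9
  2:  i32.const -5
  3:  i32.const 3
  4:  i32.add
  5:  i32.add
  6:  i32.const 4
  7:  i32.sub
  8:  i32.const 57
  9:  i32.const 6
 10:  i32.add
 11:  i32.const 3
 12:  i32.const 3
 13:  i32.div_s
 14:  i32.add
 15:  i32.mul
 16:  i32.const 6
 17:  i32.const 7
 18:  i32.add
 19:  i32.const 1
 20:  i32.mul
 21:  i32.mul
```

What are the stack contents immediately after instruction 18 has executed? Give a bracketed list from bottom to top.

i32.const 9  → 9
i32.const -5 → 9 -5
i32.const 3  → 9 -5 3
i32.add      → 9 -2
i32.add      → 7
i32.const 4  → 7 4
i32.sub      → 3
i32.const 57 → 3 57
i32.const 6  → 3 57 6
i32.add      → 3 63
i32.const 3  → 3 63 3
i32.const 3  → 3 63 3 3
i32.div_s    → 3 63 1
i32.add      → 3 64
i32.mul      → 192
i32.const 6  → 192 6
i32.const 7  → 192 6 7
i32.add      → 192 13

[192, 13]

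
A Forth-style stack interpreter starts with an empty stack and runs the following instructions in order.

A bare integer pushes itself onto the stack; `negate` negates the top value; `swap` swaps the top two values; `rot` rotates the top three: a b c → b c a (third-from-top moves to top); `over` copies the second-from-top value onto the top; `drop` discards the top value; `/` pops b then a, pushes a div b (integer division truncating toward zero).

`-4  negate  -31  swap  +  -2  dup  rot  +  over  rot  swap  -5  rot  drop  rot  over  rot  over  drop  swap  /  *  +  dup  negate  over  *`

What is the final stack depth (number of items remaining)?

2

-4     : -4
negate : 4
-31    : 4 -31
swap   : -31 4
+      : -27
-2     : -27 -2
dup    : -27 -2 -2
rot    : -2 -2 -27
+      : -2 -29
over   : -2 -29 -2
rot    : -29 -2 -2
swap   : -29 -2 -2
-5     : -29 -2 -2 -5
rot    : -29 -2 -5 -2
drop   : -29 -2 -5
rot    : -2 -5 -29
over   : -2 -5 -29 -5
rot    : -2 -29 -5 -5
over   : -2 -29 -5 -5 -5
drop   : -2 -29 -5 -5
swap   : -2 -29 -5 -5
/      : -2 -29 1
*      : -2 -29
+      : -31
dup    : -31 -31
negate : -31 31
over   : -31 31 -31
*      : -31 -961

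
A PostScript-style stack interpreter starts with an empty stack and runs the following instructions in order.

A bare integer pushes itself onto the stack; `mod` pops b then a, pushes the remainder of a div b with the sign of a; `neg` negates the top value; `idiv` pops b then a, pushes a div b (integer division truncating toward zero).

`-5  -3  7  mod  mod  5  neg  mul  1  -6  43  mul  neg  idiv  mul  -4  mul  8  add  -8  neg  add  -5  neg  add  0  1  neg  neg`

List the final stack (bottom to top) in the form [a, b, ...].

[21, 0, 1]

-5   : -5
-3   : -5 -3
7    : -5 -3 7
mod  : -5 -3
mod  : -2
5    : -2 5
neg  : -2 -5
mul  : 10
1    : 10 1
-6   : 10 1 -6
43   : 10 1 -6 43
mul  : 10 1 -258
neg  : 10 1 258
idiv : 10 0
mul  : 0
-4   : 0 -4
mul  : 0
8    : 0 8
add  : 8
-8   : 8 -8
neg  : 8 8
add  : 16
-5   : 16 -5
neg  : 16 5
add  : 21
0    : 21 0
1    : 21 0 1
neg  : 21 0 -1
neg  : 21 0 1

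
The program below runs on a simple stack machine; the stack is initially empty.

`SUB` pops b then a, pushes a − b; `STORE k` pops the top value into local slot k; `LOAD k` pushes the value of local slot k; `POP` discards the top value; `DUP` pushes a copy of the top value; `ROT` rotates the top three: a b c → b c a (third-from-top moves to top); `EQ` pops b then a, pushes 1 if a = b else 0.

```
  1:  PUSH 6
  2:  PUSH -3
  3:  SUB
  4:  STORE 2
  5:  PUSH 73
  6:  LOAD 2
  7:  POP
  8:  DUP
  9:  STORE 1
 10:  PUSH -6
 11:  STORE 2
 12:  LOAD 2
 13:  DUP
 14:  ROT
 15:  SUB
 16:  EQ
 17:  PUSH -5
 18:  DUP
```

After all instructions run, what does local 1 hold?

PUSH 6   6
PUSH -3  6 -3
SUB      9
STORE 2  (empty)
PUSH 73  73
LOAD 2   73 9
POP      73
DUP      73 73
STORE 1  73
PUSH -6  73 -6
STORE 2  73
LOAD 2   73 -6
DUP      73 -6 -6
ROT      -6 -6 73
SUB      -6 -79
EQ       0
PUSH -5  0 -5
DUP      0 -5 -5

73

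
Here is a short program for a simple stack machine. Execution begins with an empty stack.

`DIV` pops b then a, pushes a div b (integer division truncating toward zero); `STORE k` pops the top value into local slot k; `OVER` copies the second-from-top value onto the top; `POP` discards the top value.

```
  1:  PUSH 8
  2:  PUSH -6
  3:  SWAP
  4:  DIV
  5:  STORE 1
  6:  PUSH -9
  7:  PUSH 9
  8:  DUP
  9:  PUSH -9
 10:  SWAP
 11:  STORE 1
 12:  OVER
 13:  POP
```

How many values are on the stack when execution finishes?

PUSH 8  → 8
PUSH -6 → 8 -6
SWAP    → -6 8
DIV     → 0
STORE 1 → (empty)
PUSH -9 → -9
PUSH 9  → -9 9
DUP     → -9 9 9
PUSH -9 → -9 9 9 -9
SWAP    → -9 9 -9 9
STORE 1 → -9 9 -9
OVER    → -9 9 -9 9
POP     → -9 9 -9

3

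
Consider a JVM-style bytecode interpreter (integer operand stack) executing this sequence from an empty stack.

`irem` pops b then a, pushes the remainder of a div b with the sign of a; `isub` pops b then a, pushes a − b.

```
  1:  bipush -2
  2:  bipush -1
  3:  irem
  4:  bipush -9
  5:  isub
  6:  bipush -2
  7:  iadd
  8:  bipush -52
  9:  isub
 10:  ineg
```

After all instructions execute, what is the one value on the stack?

bipush -2  -> -2
bipush -1  -> -2 -1
irem       -> 0
bipush -9  -> 0 -9
isub       -> 9
bipush -2  -> 9 -2
iadd       -> 7
bipush -52 -> 7 -52
isub       -> 59
ineg       -> -59

-59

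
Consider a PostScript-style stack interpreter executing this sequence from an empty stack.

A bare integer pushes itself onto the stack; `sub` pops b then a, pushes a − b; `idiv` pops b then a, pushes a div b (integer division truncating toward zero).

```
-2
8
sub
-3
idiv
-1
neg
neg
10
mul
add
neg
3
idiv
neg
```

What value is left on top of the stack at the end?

-2   → [-2]
8    → [-2, 8]
sub  → [-10]
-3   → [-10, -3]
idiv → [3]
-1   → [3, -1]
neg  → [3, 1]
neg  → [3, -1]
10   → [3, -1, 10]
mul  → [3, -10]
add  → [-7]
neg  → [7]
3    → [7, 3]
idiv → [2]
neg  → [-2]

-2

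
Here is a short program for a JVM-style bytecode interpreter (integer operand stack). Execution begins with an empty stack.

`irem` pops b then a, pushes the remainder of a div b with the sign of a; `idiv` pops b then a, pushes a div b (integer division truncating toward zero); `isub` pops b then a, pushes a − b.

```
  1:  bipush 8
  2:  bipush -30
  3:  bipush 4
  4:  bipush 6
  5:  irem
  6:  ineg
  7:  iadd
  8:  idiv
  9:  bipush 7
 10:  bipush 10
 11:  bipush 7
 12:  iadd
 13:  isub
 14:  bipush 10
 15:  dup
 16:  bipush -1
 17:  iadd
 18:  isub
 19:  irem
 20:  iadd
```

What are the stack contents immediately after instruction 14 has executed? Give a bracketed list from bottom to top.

bipush 8   : [8]
bipush -30 : [8, -30]
bipush 4   : [8, -30, 4]
bipush 6   : [8, -30, 4, 6]
irem       : [8, -30, 4]
ineg       : [8, -30, -4]
iadd       : [8, -34]
idiv       : [0]
bipush 7   : [0, 7]
bipush 10  : [0, 7, 10]
bipush 7   : [0, 7, 10, 7]
iadd       : [0, 7, 17]
isub       : [0, -10]
bipush 10  : [0, -10, 10]

[0, -10, 10]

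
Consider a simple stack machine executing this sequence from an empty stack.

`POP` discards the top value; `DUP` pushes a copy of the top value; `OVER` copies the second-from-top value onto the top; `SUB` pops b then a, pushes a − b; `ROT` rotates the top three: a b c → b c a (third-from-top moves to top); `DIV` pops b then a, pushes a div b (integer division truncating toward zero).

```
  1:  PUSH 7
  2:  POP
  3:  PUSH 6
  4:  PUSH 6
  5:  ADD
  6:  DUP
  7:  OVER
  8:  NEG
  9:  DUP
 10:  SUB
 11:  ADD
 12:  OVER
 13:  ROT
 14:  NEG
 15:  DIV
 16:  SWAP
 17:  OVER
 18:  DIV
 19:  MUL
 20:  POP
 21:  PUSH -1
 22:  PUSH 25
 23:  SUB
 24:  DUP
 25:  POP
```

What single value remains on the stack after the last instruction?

PUSH 7  → 7
POP     → (empty)
PUSH 6  → 6
PUSH 6  → 6 6
ADD     → 12
DUP     → 12 12
OVER    → 12 12 12
NEG     → 12 12 -12
DUP     → 12 12 -12 -12
SUB     → 12 12 0
ADD     → 12 12
OVER    → 12 12 12
ROT     → 12 12 12
NEG     → 12 12 -12
DIV     → 12 -1
SWAP    → -1 12
OVER    → -1 12 -1
DIV     → -1 -12
MUL     → 12
POP     → (empty)
PUSH -1 → -1
PUSH 25 → -1 25
SUB     → -26
DUP     → -26 -26
POP     → -26

-26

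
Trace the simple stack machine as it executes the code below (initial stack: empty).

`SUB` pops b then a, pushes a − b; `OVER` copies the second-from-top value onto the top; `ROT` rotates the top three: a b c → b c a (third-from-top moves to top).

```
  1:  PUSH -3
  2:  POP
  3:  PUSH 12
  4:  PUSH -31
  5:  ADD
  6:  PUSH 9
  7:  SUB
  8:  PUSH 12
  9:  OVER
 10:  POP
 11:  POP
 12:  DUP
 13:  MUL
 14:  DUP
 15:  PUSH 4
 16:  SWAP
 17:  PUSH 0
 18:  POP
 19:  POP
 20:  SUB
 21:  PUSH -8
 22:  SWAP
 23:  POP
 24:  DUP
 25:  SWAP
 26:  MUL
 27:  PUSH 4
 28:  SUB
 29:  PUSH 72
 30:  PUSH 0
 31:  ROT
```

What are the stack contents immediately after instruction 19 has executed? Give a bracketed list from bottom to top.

PUSH -3   [-3]
POP       []
PUSH 12   [12]
PUSH -31  [12, -31]
ADD       [-19]
PUSH 9    [-19, 9]
SUB       [-28]
PUSH 12   [-28, 12]
OVER      [-28, 12, -28]
POP       [-28, 12]
POP       [-28]
DUP       [-28, -28]
MUL       [784]
DUP       [784, 784]
PUSH 4    [784, 784, 4]
SWAP      [784, 4, 784]
PUSH 0    [784, 4, 784, 0]
POP       [784, 4, 784]
POP       [784, 4]

[784, 4]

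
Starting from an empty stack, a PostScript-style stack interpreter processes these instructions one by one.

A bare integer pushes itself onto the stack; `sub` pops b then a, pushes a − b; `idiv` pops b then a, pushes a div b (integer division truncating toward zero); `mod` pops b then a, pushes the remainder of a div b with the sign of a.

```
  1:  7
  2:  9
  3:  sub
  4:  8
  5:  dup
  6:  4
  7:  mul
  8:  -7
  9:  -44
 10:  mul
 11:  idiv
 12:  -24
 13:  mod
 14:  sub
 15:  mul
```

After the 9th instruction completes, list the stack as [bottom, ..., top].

7   → 7
9   → 7 9
sub → -2
8   → -2 8
dup → -2 8 8
4   → -2 8 8 4
mul → -2 8 32
-7  → -2 8 32 -7
-44 → -2 8 32 -7 -44

[-2, 8, 32, -7, -44]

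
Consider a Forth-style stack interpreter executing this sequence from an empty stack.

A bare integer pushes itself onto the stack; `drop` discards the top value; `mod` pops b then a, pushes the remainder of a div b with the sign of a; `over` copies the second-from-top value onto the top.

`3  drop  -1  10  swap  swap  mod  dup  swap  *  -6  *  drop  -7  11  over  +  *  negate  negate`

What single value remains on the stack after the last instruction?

3      : 3
drop   : (empty)
-1     : -1
10     : -1 10
swap   : 10 -1
swap   : -1 10
mod    : -1
dup    : -1 -1
swap   : -1 -1
*      : 1
-6     : 1 -6
*      : -6
drop   : (empty)
-7     : -7
11     : -7 11
over   : -7 11 -7
+      : -7 4
*      : -28
negate : 28
negate : -28

-28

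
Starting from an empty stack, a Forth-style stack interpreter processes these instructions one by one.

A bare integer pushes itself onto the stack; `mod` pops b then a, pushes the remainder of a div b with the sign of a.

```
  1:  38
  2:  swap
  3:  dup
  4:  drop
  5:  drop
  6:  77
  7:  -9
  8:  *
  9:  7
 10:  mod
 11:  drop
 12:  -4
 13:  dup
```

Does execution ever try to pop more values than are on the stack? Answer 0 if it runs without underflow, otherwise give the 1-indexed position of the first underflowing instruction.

38 -> 38
swap  — needs 2 operands, stack has 1 → underflow

2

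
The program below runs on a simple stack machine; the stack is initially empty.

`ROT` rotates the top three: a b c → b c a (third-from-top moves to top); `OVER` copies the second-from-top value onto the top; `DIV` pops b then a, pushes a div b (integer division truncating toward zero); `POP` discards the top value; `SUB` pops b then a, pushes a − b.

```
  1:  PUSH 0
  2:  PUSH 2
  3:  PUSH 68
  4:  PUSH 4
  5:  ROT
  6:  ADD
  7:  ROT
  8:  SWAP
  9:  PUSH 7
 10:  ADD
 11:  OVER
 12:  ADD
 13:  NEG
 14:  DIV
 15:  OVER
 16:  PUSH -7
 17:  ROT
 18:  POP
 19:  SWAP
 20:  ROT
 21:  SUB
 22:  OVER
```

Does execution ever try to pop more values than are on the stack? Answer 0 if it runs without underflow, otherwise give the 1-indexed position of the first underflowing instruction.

PUSH 0  : 0
PUSH 2  : 0 2
PUSH 68 : 0 2 68
PUSH 4  : 0 2 68 4
ROT     : 0 68 4 2
ADD     : 0 68 6
ROT     : 68 6 0
SWAP    : 68 0 6
PUSH 7  : 68 0 6 7
ADD     : 68 0 13
OVER    : 68 0 13 0
ADD     : 68 0 13
NEG     : 68 0 -13
DIV     : 68 0
OVER    : 68 0 68
PUSH -7 : 68 0 68 -7
ROT     : 68 68 -7 0
POP     : 68 68 -7
SWAP    : 68 -7 68
ROT     : -7 68 68
SUB     : -7 0
OVER    : -7 0 -7

0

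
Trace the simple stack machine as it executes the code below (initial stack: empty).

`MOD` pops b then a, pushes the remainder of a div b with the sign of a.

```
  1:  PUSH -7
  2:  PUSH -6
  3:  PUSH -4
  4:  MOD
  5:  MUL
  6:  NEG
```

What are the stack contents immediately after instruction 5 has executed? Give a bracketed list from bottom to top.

PUSH -7 -> -7
PUSH -6 -> -7 -6
PUSH -4 -> -7 -6 -4
MOD     -> -7 -2
MUL     -> 14

[14]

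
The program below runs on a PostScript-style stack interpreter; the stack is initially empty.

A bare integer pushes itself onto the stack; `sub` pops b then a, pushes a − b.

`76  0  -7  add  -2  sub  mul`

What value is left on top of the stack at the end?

-380

76   [76]
0    [76, 0]
-7   [76, 0, -7]
add  [76, -7]
-2   [76, -7, -2]
sub  [76, -5]
mul  [-380]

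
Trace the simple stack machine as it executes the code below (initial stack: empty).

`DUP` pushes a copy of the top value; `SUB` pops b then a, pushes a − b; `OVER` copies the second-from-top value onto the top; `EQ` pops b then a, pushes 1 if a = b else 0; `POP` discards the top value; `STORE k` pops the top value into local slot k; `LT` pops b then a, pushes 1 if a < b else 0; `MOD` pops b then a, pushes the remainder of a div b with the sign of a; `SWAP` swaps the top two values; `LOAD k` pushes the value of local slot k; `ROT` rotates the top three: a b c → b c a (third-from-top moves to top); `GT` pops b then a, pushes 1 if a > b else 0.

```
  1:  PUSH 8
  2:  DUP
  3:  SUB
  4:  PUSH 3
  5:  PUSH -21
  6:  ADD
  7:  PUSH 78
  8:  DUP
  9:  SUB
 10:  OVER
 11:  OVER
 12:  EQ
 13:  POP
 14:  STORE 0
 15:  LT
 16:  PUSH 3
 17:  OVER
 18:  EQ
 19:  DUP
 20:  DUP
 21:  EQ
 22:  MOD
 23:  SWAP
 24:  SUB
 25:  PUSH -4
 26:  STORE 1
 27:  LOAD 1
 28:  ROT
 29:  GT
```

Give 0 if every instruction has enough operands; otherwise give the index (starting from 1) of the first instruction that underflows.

28

PUSH 8   -> [8]
DUP      -> [8, 8]
SUB      -> [0]
PUSH 3   -> [0, 3]
PUSH -21 -> [0, 3, -21]
ADD      -> [0, -18]
PUSH 78  -> [0, -18, 78]
DUP      -> [0, -18, 78, 78]
SUB      -> [0, -18, 0]
OVER     -> [0, -18, 0, -18]
OVER     -> [0, -18, 0, -18, 0]
EQ       -> [0, -18, 0, 0]
POP      -> [0, -18, 0]
STORE 0  -> [0, -18]
LT       -> [0]
PUSH 3   -> [0, 3]
OVER     -> [0, 3, 0]
EQ       -> [0, 0]
DUP      -> [0, 0, 0]
DUP      -> [0, 0, 0, 0]
EQ       -> [0, 0, 1]
MOD      -> [0, 0]
SWAP     -> [0, 0]
SUB      -> [0]
PUSH -4  -> [0, -4]
STORE 1  -> [0]
LOAD 1   -> [0, -4]
ROT  — needs 3 operands, stack has 2 → underflow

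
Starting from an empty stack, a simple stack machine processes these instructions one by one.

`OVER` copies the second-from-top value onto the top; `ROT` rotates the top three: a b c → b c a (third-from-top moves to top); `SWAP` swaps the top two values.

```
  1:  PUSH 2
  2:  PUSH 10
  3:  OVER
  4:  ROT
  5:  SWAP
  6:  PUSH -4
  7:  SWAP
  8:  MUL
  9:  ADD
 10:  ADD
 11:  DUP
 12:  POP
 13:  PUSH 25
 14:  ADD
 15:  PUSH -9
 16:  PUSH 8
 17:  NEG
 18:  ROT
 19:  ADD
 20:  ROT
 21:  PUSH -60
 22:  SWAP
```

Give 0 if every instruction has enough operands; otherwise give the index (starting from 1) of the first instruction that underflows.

PUSH 2  -> 2
PUSH 10 -> 2 10
OVER    -> 2 10 2
ROT     -> 10 2 2
SWAP    -> 10 2 2
PUSH -4 -> 10 2 2 -4
SWAP    -> 10 2 -4 2
MUL     -> 10 2 -8
ADD     -> 10 -6
ADD     -> 4
DUP     -> 4 4
POP     -> 4
PUSH 25 -> 4 25
ADD     -> 29
PUSH -9 -> 29 -9
PUSH 8  -> 29 -9 8
NEG     -> 29 -9 -8
ROT     -> -9 -8 29
ADD     -> -9 21
ROT  — needs 3 operands, stack has 2 → underflow

20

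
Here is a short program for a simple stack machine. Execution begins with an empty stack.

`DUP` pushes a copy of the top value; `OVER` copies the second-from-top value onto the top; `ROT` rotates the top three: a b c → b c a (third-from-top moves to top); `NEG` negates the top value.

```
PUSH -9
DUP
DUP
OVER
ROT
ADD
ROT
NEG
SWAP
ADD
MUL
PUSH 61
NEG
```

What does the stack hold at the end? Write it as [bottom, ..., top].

[81, -61]

PUSH -9  [-9]
DUP      [-9, -9]
DUP      [-9, -9, -9]
OVER     [-9, -9, -9, -9]
ROT      [-9, -9, -9, -9]
ADD      [-9, -9, -18]
ROT      [-9, -18, -9]
NEG      [-9, -18, 9]
SWAP     [-9, 9, -18]
ADD      [-9, -9]
MUL      [81]
PUSH 61  [81, 61]
NEG      [81, -61]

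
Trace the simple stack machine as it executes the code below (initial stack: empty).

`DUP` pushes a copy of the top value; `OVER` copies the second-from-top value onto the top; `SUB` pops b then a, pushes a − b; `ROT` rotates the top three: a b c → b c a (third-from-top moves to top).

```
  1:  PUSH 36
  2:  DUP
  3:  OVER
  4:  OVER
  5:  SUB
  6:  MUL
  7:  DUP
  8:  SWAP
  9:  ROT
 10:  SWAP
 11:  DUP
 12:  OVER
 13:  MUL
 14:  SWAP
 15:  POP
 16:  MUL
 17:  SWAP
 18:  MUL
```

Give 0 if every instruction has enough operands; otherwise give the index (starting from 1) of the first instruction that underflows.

PUSH 36 → [36]
DUP     → [36, 36]
OVER    → [36, 36, 36]
OVER    → [36, 36, 36, 36]
SUB     → [36, 36, 0]
MUL     → [36, 0]
DUP     → [36, 0, 0]
SWAP    → [36, 0, 0]
ROT     → [0, 0, 36]
SWAP    → [0, 36, 0]
DUP     → [0, 36, 0, 0]
OVER    → [0, 36, 0, 0, 0]
MUL     → [0, 36, 0, 0]
SWAP    → [0, 36, 0, 0]
POP     → [0, 36, 0]
MUL     → [0, 0]
SWAP    → [0, 0]
MUL     → [0]

0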